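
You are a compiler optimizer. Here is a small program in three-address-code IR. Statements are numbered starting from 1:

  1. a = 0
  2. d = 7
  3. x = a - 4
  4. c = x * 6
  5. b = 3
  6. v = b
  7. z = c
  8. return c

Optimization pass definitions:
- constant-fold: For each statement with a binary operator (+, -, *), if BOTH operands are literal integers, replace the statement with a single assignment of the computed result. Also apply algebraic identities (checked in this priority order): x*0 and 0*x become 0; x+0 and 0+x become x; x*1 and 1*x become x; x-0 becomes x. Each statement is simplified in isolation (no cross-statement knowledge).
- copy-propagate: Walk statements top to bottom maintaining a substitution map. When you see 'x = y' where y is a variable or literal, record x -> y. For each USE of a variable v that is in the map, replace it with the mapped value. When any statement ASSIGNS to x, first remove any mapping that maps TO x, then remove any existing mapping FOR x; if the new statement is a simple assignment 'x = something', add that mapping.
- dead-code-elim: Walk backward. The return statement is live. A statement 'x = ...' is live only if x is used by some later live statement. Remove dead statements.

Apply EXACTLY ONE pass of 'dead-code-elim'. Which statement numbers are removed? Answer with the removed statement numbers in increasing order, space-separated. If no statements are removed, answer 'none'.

Answer: 2 5 6 7

Derivation:
Backward liveness scan:
Stmt 1 'a = 0': KEEP (a is live); live-in = []
Stmt 2 'd = 7': DEAD (d not in live set ['a'])
Stmt 3 'x = a - 4': KEEP (x is live); live-in = ['a']
Stmt 4 'c = x * 6': KEEP (c is live); live-in = ['x']
Stmt 5 'b = 3': DEAD (b not in live set ['c'])
Stmt 6 'v = b': DEAD (v not in live set ['c'])
Stmt 7 'z = c': DEAD (z not in live set ['c'])
Stmt 8 'return c': KEEP (return); live-in = ['c']
Removed statement numbers: [2, 5, 6, 7]
Surviving IR:
  a = 0
  x = a - 4
  c = x * 6
  return c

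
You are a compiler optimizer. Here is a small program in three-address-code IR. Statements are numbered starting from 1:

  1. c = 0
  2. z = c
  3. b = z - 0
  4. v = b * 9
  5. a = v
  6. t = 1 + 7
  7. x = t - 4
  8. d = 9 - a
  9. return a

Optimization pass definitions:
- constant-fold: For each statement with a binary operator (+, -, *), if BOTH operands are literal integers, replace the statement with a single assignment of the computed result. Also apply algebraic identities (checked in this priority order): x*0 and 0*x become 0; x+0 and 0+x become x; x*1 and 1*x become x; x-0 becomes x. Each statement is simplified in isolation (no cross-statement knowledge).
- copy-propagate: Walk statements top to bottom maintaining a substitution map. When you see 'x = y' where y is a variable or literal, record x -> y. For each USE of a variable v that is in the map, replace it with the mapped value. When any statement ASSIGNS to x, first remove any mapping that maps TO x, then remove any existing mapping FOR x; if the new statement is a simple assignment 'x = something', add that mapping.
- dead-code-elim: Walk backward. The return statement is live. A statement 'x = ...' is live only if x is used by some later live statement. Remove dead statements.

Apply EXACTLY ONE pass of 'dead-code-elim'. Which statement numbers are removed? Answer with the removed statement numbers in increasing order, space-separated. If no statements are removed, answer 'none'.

Backward liveness scan:
Stmt 1 'c = 0': KEEP (c is live); live-in = []
Stmt 2 'z = c': KEEP (z is live); live-in = ['c']
Stmt 3 'b = z - 0': KEEP (b is live); live-in = ['z']
Stmt 4 'v = b * 9': KEEP (v is live); live-in = ['b']
Stmt 5 'a = v': KEEP (a is live); live-in = ['v']
Stmt 6 't = 1 + 7': DEAD (t not in live set ['a'])
Stmt 7 'x = t - 4': DEAD (x not in live set ['a'])
Stmt 8 'd = 9 - a': DEAD (d not in live set ['a'])
Stmt 9 'return a': KEEP (return); live-in = ['a']
Removed statement numbers: [6, 7, 8]
Surviving IR:
  c = 0
  z = c
  b = z - 0
  v = b * 9
  a = v
  return a

Answer: 6 7 8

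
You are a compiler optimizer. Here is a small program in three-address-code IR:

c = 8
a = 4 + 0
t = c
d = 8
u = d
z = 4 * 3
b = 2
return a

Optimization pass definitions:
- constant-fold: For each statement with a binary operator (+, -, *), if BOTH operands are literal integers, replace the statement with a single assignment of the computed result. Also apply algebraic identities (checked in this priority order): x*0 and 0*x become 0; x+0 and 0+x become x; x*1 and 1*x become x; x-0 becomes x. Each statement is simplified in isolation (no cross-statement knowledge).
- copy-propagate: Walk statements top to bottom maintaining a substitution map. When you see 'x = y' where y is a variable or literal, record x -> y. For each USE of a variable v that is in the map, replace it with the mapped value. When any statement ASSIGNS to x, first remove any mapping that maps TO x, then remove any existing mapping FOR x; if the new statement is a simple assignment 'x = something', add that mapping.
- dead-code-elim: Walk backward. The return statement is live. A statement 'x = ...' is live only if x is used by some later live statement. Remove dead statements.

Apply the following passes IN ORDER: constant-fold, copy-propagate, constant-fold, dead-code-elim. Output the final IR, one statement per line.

Initial IR:
  c = 8
  a = 4 + 0
  t = c
  d = 8
  u = d
  z = 4 * 3
  b = 2
  return a
After constant-fold (8 stmts):
  c = 8
  a = 4
  t = c
  d = 8
  u = d
  z = 12
  b = 2
  return a
After copy-propagate (8 stmts):
  c = 8
  a = 4
  t = 8
  d = 8
  u = 8
  z = 12
  b = 2
  return 4
After constant-fold (8 stmts):
  c = 8
  a = 4
  t = 8
  d = 8
  u = 8
  z = 12
  b = 2
  return 4
After dead-code-elim (1 stmts):
  return 4

Answer: return 4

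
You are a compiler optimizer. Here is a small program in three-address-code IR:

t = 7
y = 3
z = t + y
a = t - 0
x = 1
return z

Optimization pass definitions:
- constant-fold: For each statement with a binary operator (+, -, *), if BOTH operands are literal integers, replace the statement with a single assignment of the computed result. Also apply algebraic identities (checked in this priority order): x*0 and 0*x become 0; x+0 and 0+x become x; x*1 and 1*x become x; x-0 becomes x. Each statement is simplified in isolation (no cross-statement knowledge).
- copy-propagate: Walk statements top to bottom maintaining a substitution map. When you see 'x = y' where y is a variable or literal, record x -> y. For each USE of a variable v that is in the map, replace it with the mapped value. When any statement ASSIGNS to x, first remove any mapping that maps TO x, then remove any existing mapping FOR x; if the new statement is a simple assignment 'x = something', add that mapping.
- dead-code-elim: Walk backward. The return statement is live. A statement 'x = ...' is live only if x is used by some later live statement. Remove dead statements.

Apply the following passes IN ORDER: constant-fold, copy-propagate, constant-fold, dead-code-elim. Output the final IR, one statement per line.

Answer: z = 10
return z

Derivation:
Initial IR:
  t = 7
  y = 3
  z = t + y
  a = t - 0
  x = 1
  return z
After constant-fold (6 stmts):
  t = 7
  y = 3
  z = t + y
  a = t
  x = 1
  return z
After copy-propagate (6 stmts):
  t = 7
  y = 3
  z = 7 + 3
  a = 7
  x = 1
  return z
After constant-fold (6 stmts):
  t = 7
  y = 3
  z = 10
  a = 7
  x = 1
  return z
After dead-code-elim (2 stmts):
  z = 10
  return z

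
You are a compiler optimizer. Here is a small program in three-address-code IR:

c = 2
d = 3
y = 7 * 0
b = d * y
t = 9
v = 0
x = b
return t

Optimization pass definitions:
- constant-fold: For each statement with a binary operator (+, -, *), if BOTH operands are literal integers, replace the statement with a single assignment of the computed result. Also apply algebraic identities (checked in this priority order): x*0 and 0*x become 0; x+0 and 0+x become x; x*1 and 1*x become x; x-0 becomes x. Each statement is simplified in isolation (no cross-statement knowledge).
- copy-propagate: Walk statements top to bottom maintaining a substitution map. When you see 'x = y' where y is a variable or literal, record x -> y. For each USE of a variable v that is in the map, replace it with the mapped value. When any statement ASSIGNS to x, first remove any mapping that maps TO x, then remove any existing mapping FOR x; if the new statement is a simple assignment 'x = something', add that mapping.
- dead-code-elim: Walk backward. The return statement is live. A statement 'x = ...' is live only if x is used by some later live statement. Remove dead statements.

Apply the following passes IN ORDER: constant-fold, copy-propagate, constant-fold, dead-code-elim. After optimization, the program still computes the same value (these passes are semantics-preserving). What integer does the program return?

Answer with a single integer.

Answer: 9

Derivation:
Initial IR:
  c = 2
  d = 3
  y = 7 * 0
  b = d * y
  t = 9
  v = 0
  x = b
  return t
After constant-fold (8 stmts):
  c = 2
  d = 3
  y = 0
  b = d * y
  t = 9
  v = 0
  x = b
  return t
After copy-propagate (8 stmts):
  c = 2
  d = 3
  y = 0
  b = 3 * 0
  t = 9
  v = 0
  x = b
  return 9
After constant-fold (8 stmts):
  c = 2
  d = 3
  y = 0
  b = 0
  t = 9
  v = 0
  x = b
  return 9
After dead-code-elim (1 stmts):
  return 9
Evaluate:
  c = 2  =>  c = 2
  d = 3  =>  d = 3
  y = 7 * 0  =>  y = 0
  b = d * y  =>  b = 0
  t = 9  =>  t = 9
  v = 0  =>  v = 0
  x = b  =>  x = 0
  return t = 9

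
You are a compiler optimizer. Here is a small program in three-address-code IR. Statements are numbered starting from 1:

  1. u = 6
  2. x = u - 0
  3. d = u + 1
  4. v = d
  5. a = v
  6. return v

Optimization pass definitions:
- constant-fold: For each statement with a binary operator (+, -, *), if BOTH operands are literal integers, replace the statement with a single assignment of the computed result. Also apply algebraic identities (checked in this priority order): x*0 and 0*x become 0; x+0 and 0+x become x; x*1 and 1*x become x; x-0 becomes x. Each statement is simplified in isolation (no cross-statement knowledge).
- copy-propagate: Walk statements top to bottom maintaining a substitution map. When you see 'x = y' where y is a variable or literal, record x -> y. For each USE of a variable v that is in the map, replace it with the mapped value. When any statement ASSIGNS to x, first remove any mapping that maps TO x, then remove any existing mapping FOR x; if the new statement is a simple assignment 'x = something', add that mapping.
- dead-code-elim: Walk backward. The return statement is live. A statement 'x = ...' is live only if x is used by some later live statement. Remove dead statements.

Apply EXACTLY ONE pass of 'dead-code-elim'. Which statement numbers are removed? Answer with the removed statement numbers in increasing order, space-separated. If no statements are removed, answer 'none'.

Backward liveness scan:
Stmt 1 'u = 6': KEEP (u is live); live-in = []
Stmt 2 'x = u - 0': DEAD (x not in live set ['u'])
Stmt 3 'd = u + 1': KEEP (d is live); live-in = ['u']
Stmt 4 'v = d': KEEP (v is live); live-in = ['d']
Stmt 5 'a = v': DEAD (a not in live set ['v'])
Stmt 6 'return v': KEEP (return); live-in = ['v']
Removed statement numbers: [2, 5]
Surviving IR:
  u = 6
  d = u + 1
  v = d
  return v

Answer: 2 5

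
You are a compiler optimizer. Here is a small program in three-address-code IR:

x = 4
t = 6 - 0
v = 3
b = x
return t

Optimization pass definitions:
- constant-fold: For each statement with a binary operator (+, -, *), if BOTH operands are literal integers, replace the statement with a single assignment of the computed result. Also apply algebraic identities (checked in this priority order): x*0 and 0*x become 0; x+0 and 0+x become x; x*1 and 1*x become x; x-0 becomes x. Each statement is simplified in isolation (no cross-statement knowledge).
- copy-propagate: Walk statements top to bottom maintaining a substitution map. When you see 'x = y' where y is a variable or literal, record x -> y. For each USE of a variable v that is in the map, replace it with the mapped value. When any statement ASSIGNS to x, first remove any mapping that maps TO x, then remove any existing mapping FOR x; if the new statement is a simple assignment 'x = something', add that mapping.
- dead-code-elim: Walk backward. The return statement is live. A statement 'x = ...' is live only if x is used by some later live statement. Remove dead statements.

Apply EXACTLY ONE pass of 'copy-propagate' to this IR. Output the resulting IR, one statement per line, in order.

Answer: x = 4
t = 6 - 0
v = 3
b = 4
return t

Derivation:
Applying copy-propagate statement-by-statement:
  [1] x = 4  (unchanged)
  [2] t = 6 - 0  (unchanged)
  [3] v = 3  (unchanged)
  [4] b = x  -> b = 4
  [5] return t  (unchanged)
Result (5 stmts):
  x = 4
  t = 6 - 0
  v = 3
  b = 4
  return t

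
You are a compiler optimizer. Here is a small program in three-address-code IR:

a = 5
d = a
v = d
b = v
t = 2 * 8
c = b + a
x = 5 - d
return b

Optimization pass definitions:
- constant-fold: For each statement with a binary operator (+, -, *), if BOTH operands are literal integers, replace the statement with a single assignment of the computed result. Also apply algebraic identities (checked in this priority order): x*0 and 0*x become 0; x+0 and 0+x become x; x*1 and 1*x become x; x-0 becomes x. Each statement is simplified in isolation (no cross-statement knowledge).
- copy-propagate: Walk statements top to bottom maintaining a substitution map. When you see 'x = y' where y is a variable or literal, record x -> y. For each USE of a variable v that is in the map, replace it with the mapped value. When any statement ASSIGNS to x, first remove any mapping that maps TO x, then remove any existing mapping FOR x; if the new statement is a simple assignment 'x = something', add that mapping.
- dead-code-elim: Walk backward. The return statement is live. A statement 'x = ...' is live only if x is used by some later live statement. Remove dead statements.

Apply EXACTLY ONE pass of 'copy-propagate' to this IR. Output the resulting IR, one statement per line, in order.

Applying copy-propagate statement-by-statement:
  [1] a = 5  (unchanged)
  [2] d = a  -> d = 5
  [3] v = d  -> v = 5
  [4] b = v  -> b = 5
  [5] t = 2 * 8  (unchanged)
  [6] c = b + a  -> c = 5 + 5
  [7] x = 5 - d  -> x = 5 - 5
  [8] return b  -> return 5
Result (8 stmts):
  a = 5
  d = 5
  v = 5
  b = 5
  t = 2 * 8
  c = 5 + 5
  x = 5 - 5
  return 5

Answer: a = 5
d = 5
v = 5
b = 5
t = 2 * 8
c = 5 + 5
x = 5 - 5
return 5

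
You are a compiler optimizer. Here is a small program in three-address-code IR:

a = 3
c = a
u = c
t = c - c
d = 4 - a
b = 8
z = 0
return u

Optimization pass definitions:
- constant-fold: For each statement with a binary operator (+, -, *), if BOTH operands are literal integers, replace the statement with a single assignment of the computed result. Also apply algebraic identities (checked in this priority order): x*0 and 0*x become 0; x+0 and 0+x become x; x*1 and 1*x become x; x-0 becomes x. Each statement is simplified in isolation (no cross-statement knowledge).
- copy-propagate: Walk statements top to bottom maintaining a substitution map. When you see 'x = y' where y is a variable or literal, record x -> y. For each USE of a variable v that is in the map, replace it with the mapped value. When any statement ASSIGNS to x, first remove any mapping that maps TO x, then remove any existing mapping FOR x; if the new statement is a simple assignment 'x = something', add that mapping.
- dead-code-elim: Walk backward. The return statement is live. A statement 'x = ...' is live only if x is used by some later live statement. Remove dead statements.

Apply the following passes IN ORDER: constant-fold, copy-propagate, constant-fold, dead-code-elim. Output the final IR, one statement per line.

Initial IR:
  a = 3
  c = a
  u = c
  t = c - c
  d = 4 - a
  b = 8
  z = 0
  return u
After constant-fold (8 stmts):
  a = 3
  c = a
  u = c
  t = c - c
  d = 4 - a
  b = 8
  z = 0
  return u
After copy-propagate (8 stmts):
  a = 3
  c = 3
  u = 3
  t = 3 - 3
  d = 4 - 3
  b = 8
  z = 0
  return 3
After constant-fold (8 stmts):
  a = 3
  c = 3
  u = 3
  t = 0
  d = 1
  b = 8
  z = 0
  return 3
After dead-code-elim (1 stmts):
  return 3

Answer: return 3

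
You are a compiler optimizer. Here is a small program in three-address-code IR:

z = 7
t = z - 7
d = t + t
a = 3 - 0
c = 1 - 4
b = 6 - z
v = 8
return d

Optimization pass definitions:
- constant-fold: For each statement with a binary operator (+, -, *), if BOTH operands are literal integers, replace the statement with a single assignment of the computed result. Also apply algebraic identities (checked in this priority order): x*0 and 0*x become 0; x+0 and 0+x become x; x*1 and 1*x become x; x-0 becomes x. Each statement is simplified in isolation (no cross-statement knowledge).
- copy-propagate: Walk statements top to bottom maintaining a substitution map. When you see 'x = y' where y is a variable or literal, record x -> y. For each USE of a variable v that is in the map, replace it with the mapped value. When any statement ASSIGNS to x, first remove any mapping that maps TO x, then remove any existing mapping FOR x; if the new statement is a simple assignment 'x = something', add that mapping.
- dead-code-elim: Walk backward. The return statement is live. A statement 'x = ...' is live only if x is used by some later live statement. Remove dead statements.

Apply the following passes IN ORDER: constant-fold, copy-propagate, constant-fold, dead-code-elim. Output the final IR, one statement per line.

Initial IR:
  z = 7
  t = z - 7
  d = t + t
  a = 3 - 0
  c = 1 - 4
  b = 6 - z
  v = 8
  return d
After constant-fold (8 stmts):
  z = 7
  t = z - 7
  d = t + t
  a = 3
  c = -3
  b = 6 - z
  v = 8
  return d
After copy-propagate (8 stmts):
  z = 7
  t = 7 - 7
  d = t + t
  a = 3
  c = -3
  b = 6 - 7
  v = 8
  return d
After constant-fold (8 stmts):
  z = 7
  t = 0
  d = t + t
  a = 3
  c = -3
  b = -1
  v = 8
  return d
After dead-code-elim (3 stmts):
  t = 0
  d = t + t
  return d

Answer: t = 0
d = t + t
return d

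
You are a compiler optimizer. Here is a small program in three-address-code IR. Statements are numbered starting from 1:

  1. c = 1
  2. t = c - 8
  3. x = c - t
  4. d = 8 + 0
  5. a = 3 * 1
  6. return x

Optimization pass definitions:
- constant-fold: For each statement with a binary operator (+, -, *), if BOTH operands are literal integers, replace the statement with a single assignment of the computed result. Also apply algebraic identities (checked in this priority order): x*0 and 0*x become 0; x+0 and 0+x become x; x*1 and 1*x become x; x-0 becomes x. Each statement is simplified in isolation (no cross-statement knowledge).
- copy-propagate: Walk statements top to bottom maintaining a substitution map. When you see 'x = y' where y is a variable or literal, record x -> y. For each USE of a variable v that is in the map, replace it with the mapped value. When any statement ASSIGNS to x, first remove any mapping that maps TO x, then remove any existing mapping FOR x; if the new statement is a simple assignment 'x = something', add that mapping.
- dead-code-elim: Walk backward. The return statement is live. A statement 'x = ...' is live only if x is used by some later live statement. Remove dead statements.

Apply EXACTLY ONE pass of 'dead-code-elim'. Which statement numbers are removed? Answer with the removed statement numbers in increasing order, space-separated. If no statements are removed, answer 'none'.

Answer: 4 5

Derivation:
Backward liveness scan:
Stmt 1 'c = 1': KEEP (c is live); live-in = []
Stmt 2 't = c - 8': KEEP (t is live); live-in = ['c']
Stmt 3 'x = c - t': KEEP (x is live); live-in = ['c', 't']
Stmt 4 'd = 8 + 0': DEAD (d not in live set ['x'])
Stmt 5 'a = 3 * 1': DEAD (a not in live set ['x'])
Stmt 6 'return x': KEEP (return); live-in = ['x']
Removed statement numbers: [4, 5]
Surviving IR:
  c = 1
  t = c - 8
  x = c - t
  return x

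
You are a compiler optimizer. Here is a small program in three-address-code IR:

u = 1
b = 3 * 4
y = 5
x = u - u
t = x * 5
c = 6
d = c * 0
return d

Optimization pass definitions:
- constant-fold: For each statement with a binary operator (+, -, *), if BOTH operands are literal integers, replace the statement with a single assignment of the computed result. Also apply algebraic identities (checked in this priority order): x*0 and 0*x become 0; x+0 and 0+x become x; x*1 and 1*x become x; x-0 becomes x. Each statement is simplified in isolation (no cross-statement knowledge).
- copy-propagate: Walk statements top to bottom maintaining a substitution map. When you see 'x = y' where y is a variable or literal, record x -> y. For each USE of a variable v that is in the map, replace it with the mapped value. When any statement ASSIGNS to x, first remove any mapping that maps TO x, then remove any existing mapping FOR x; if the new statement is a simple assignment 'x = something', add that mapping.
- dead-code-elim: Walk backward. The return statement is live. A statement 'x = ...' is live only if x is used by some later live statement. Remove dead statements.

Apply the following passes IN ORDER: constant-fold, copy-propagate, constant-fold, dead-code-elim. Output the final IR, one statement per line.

Answer: return 0

Derivation:
Initial IR:
  u = 1
  b = 3 * 4
  y = 5
  x = u - u
  t = x * 5
  c = 6
  d = c * 0
  return d
After constant-fold (8 stmts):
  u = 1
  b = 12
  y = 5
  x = u - u
  t = x * 5
  c = 6
  d = 0
  return d
After copy-propagate (8 stmts):
  u = 1
  b = 12
  y = 5
  x = 1 - 1
  t = x * 5
  c = 6
  d = 0
  return 0
After constant-fold (8 stmts):
  u = 1
  b = 12
  y = 5
  x = 0
  t = x * 5
  c = 6
  d = 0
  return 0
After dead-code-elim (1 stmts):
  return 0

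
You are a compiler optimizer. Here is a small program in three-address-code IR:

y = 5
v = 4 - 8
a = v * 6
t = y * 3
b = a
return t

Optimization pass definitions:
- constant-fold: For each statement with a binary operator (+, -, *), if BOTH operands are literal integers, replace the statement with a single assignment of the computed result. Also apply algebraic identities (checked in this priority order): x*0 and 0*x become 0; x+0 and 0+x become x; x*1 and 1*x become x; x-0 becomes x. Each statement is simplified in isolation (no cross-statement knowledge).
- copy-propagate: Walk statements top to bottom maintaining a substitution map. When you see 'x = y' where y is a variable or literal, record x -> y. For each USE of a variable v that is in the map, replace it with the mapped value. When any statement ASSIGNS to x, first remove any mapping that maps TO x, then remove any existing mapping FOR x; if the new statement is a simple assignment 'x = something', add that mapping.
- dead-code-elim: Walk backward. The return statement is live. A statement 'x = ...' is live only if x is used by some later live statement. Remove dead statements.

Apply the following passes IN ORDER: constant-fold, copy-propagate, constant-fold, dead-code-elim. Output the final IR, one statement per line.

Answer: t = 15
return t

Derivation:
Initial IR:
  y = 5
  v = 4 - 8
  a = v * 6
  t = y * 3
  b = a
  return t
After constant-fold (6 stmts):
  y = 5
  v = -4
  a = v * 6
  t = y * 3
  b = a
  return t
After copy-propagate (6 stmts):
  y = 5
  v = -4
  a = -4 * 6
  t = 5 * 3
  b = a
  return t
After constant-fold (6 stmts):
  y = 5
  v = -4
  a = -24
  t = 15
  b = a
  return t
After dead-code-elim (2 stmts):
  t = 15
  return t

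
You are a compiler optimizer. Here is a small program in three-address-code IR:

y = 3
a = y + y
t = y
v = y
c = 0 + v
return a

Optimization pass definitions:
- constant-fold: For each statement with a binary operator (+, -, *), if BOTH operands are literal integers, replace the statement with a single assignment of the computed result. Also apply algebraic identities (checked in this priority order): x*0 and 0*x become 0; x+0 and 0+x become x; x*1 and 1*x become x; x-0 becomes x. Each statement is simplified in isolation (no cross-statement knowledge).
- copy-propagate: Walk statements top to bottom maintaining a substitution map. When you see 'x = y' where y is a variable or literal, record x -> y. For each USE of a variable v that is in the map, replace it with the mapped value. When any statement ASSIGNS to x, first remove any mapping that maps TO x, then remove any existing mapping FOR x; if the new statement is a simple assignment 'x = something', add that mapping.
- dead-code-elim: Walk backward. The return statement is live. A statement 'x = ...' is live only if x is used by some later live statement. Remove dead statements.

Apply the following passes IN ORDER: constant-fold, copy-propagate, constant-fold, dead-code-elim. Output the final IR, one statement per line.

Answer: a = 6
return a

Derivation:
Initial IR:
  y = 3
  a = y + y
  t = y
  v = y
  c = 0 + v
  return a
After constant-fold (6 stmts):
  y = 3
  a = y + y
  t = y
  v = y
  c = v
  return a
After copy-propagate (6 stmts):
  y = 3
  a = 3 + 3
  t = 3
  v = 3
  c = 3
  return a
After constant-fold (6 stmts):
  y = 3
  a = 6
  t = 3
  v = 3
  c = 3
  return a
After dead-code-elim (2 stmts):
  a = 6
  return a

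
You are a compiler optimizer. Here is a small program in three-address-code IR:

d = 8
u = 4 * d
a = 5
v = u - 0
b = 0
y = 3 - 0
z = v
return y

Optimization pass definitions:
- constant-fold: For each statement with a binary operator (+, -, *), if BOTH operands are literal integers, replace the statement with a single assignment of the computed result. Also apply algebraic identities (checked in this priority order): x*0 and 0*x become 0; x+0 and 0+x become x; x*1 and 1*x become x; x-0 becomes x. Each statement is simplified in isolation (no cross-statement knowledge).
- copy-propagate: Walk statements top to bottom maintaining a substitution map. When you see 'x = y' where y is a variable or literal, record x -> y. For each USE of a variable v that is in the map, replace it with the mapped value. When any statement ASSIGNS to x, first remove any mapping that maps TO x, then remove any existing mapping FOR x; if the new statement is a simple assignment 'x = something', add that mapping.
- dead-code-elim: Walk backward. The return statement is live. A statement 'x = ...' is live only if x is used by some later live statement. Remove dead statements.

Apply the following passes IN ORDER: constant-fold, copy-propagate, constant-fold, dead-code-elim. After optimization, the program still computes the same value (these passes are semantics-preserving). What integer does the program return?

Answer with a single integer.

Answer: 3

Derivation:
Initial IR:
  d = 8
  u = 4 * d
  a = 5
  v = u - 0
  b = 0
  y = 3 - 0
  z = v
  return y
After constant-fold (8 stmts):
  d = 8
  u = 4 * d
  a = 5
  v = u
  b = 0
  y = 3
  z = v
  return y
After copy-propagate (8 stmts):
  d = 8
  u = 4 * 8
  a = 5
  v = u
  b = 0
  y = 3
  z = u
  return 3
After constant-fold (8 stmts):
  d = 8
  u = 32
  a = 5
  v = u
  b = 0
  y = 3
  z = u
  return 3
After dead-code-elim (1 stmts):
  return 3
Evaluate:
  d = 8  =>  d = 8
  u = 4 * d  =>  u = 32
  a = 5  =>  a = 5
  v = u - 0  =>  v = 32
  b = 0  =>  b = 0
  y = 3 - 0  =>  y = 3
  z = v  =>  z = 32
  return y = 3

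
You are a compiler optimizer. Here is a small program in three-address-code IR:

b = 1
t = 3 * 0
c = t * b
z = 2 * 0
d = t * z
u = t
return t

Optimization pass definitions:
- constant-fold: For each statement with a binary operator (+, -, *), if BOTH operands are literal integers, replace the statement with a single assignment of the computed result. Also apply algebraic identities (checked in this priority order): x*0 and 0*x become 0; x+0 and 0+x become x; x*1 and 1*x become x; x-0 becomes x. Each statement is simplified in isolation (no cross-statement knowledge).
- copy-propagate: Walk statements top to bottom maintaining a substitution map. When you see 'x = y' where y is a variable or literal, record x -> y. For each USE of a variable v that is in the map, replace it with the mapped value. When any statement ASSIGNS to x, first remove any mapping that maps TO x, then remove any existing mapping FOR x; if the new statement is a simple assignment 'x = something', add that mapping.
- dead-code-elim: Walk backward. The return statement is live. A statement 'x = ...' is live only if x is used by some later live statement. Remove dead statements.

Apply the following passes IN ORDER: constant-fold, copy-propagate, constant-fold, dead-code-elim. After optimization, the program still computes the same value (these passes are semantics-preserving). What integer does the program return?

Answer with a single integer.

Initial IR:
  b = 1
  t = 3 * 0
  c = t * b
  z = 2 * 0
  d = t * z
  u = t
  return t
After constant-fold (7 stmts):
  b = 1
  t = 0
  c = t * b
  z = 0
  d = t * z
  u = t
  return t
After copy-propagate (7 stmts):
  b = 1
  t = 0
  c = 0 * 1
  z = 0
  d = 0 * 0
  u = 0
  return 0
After constant-fold (7 stmts):
  b = 1
  t = 0
  c = 0
  z = 0
  d = 0
  u = 0
  return 0
After dead-code-elim (1 stmts):
  return 0
Evaluate:
  b = 1  =>  b = 1
  t = 3 * 0  =>  t = 0
  c = t * b  =>  c = 0
  z = 2 * 0  =>  z = 0
  d = t * z  =>  d = 0
  u = t  =>  u = 0
  return t = 0

Answer: 0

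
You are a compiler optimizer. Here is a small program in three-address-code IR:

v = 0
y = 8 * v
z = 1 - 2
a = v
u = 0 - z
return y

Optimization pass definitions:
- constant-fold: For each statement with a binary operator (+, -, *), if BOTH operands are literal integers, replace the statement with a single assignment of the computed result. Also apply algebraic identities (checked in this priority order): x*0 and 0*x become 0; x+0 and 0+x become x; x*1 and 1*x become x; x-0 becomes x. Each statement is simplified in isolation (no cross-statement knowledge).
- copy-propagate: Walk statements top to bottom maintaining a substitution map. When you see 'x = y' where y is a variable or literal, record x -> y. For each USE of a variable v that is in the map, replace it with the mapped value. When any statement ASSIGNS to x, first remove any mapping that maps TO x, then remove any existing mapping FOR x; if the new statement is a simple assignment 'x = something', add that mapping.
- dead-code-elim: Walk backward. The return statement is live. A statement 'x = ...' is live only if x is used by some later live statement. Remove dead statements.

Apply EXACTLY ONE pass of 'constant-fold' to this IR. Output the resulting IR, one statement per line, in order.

Applying constant-fold statement-by-statement:
  [1] v = 0  (unchanged)
  [2] y = 8 * v  (unchanged)
  [3] z = 1 - 2  -> z = -1
  [4] a = v  (unchanged)
  [5] u = 0 - z  (unchanged)
  [6] return y  (unchanged)
Result (6 stmts):
  v = 0
  y = 8 * v
  z = -1
  a = v
  u = 0 - z
  return y

Answer: v = 0
y = 8 * v
z = -1
a = v
u = 0 - z
return y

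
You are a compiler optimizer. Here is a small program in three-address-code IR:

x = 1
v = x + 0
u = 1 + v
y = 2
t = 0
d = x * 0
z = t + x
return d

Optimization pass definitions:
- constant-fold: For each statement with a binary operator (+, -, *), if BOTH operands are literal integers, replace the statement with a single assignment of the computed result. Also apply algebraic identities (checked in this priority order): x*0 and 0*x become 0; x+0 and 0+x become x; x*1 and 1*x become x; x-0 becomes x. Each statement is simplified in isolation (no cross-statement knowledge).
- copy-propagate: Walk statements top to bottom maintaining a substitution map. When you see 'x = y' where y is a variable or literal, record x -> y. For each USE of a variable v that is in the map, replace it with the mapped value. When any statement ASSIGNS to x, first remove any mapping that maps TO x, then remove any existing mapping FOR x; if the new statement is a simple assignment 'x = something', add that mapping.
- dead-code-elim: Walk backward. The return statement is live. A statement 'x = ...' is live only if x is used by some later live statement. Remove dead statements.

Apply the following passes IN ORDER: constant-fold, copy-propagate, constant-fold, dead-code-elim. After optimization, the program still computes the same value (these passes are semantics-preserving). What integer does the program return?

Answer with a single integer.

Answer: 0

Derivation:
Initial IR:
  x = 1
  v = x + 0
  u = 1 + v
  y = 2
  t = 0
  d = x * 0
  z = t + x
  return d
After constant-fold (8 stmts):
  x = 1
  v = x
  u = 1 + v
  y = 2
  t = 0
  d = 0
  z = t + x
  return d
After copy-propagate (8 stmts):
  x = 1
  v = 1
  u = 1 + 1
  y = 2
  t = 0
  d = 0
  z = 0 + 1
  return 0
After constant-fold (8 stmts):
  x = 1
  v = 1
  u = 2
  y = 2
  t = 0
  d = 0
  z = 1
  return 0
After dead-code-elim (1 stmts):
  return 0
Evaluate:
  x = 1  =>  x = 1
  v = x + 0  =>  v = 1
  u = 1 + v  =>  u = 2
  y = 2  =>  y = 2
  t = 0  =>  t = 0
  d = x * 0  =>  d = 0
  z = t + x  =>  z = 1
  return d = 0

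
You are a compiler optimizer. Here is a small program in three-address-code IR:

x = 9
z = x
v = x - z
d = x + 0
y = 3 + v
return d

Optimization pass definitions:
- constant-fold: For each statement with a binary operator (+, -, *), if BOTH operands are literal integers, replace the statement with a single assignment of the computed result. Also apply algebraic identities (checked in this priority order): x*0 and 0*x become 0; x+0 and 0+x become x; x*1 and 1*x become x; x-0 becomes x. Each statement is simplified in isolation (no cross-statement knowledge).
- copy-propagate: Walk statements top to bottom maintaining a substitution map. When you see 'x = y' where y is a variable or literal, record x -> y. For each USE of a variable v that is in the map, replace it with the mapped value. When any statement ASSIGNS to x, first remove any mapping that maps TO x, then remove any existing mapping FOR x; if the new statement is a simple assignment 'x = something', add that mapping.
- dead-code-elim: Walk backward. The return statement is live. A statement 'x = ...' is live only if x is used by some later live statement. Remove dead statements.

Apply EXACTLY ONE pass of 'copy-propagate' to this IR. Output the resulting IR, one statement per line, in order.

Applying copy-propagate statement-by-statement:
  [1] x = 9  (unchanged)
  [2] z = x  -> z = 9
  [3] v = x - z  -> v = 9 - 9
  [4] d = x + 0  -> d = 9 + 0
  [5] y = 3 + v  (unchanged)
  [6] return d  (unchanged)
Result (6 stmts):
  x = 9
  z = 9
  v = 9 - 9
  d = 9 + 0
  y = 3 + v
  return d

Answer: x = 9
z = 9
v = 9 - 9
d = 9 + 0
y = 3 + v
return d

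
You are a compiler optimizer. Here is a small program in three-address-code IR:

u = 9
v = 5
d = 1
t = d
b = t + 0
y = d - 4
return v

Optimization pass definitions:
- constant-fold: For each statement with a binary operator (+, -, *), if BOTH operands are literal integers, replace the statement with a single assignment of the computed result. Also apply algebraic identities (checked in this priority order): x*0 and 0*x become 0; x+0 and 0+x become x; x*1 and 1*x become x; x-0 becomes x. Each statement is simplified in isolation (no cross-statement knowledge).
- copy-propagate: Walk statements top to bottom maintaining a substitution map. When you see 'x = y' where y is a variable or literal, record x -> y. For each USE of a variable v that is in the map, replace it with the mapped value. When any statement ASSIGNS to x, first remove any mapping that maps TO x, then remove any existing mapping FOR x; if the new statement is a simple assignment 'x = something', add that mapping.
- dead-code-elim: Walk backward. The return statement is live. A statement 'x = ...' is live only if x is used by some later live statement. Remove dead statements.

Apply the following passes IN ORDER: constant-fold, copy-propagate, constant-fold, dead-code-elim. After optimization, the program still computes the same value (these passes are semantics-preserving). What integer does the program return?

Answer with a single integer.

Initial IR:
  u = 9
  v = 5
  d = 1
  t = d
  b = t + 0
  y = d - 4
  return v
After constant-fold (7 stmts):
  u = 9
  v = 5
  d = 1
  t = d
  b = t
  y = d - 4
  return v
After copy-propagate (7 stmts):
  u = 9
  v = 5
  d = 1
  t = 1
  b = 1
  y = 1 - 4
  return 5
After constant-fold (7 stmts):
  u = 9
  v = 5
  d = 1
  t = 1
  b = 1
  y = -3
  return 5
After dead-code-elim (1 stmts):
  return 5
Evaluate:
  u = 9  =>  u = 9
  v = 5  =>  v = 5
  d = 1  =>  d = 1
  t = d  =>  t = 1
  b = t + 0  =>  b = 1
  y = d - 4  =>  y = -3
  return v = 5

Answer: 5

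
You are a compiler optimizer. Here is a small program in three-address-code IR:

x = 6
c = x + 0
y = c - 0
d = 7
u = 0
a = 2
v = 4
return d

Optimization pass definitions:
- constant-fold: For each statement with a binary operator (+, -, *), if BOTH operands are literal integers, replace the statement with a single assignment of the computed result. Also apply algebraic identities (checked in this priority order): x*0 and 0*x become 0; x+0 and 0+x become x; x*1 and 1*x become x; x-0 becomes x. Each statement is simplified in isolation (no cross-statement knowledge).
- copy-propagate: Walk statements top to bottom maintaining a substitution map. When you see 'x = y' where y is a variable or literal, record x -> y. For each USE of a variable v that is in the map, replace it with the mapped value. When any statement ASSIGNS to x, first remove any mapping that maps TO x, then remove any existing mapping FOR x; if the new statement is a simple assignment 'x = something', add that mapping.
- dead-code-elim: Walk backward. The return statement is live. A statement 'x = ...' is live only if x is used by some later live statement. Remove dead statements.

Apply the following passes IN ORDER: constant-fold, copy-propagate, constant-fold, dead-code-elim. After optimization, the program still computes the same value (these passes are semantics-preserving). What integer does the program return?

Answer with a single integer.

Initial IR:
  x = 6
  c = x + 0
  y = c - 0
  d = 7
  u = 0
  a = 2
  v = 4
  return d
After constant-fold (8 stmts):
  x = 6
  c = x
  y = c
  d = 7
  u = 0
  a = 2
  v = 4
  return d
After copy-propagate (8 stmts):
  x = 6
  c = 6
  y = 6
  d = 7
  u = 0
  a = 2
  v = 4
  return 7
After constant-fold (8 stmts):
  x = 6
  c = 6
  y = 6
  d = 7
  u = 0
  a = 2
  v = 4
  return 7
After dead-code-elim (1 stmts):
  return 7
Evaluate:
  x = 6  =>  x = 6
  c = x + 0  =>  c = 6
  y = c - 0  =>  y = 6
  d = 7  =>  d = 7
  u = 0  =>  u = 0
  a = 2  =>  a = 2
  v = 4  =>  v = 4
  return d = 7

Answer: 7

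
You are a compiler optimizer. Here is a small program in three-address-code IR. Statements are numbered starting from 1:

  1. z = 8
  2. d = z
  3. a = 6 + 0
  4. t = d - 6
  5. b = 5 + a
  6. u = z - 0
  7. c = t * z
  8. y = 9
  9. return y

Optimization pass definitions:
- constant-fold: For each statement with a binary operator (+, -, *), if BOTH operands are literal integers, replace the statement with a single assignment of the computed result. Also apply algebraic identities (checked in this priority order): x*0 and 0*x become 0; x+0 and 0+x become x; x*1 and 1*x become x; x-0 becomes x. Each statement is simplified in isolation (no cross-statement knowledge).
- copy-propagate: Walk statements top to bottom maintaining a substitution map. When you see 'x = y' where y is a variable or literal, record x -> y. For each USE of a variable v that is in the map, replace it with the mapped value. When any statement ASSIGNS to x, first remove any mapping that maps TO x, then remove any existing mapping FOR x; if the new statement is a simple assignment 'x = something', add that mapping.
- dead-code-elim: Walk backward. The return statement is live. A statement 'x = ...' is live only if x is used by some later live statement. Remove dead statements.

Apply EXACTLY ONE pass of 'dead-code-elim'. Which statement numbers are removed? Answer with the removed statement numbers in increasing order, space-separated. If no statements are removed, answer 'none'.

Backward liveness scan:
Stmt 1 'z = 8': DEAD (z not in live set [])
Stmt 2 'd = z': DEAD (d not in live set [])
Stmt 3 'a = 6 + 0': DEAD (a not in live set [])
Stmt 4 't = d - 6': DEAD (t not in live set [])
Stmt 5 'b = 5 + a': DEAD (b not in live set [])
Stmt 6 'u = z - 0': DEAD (u not in live set [])
Stmt 7 'c = t * z': DEAD (c not in live set [])
Stmt 8 'y = 9': KEEP (y is live); live-in = []
Stmt 9 'return y': KEEP (return); live-in = ['y']
Removed statement numbers: [1, 2, 3, 4, 5, 6, 7]
Surviving IR:
  y = 9
  return y

Answer: 1 2 3 4 5 6 7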